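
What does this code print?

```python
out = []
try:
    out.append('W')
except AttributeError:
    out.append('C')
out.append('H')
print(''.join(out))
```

Execution trace: 'W' (try body, no exception) → 'H' (after the try/except). Output: WH

Answer: WH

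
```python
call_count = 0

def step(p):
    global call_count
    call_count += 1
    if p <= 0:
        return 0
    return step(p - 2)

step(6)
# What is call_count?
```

Linear recursion stepping by 2: 4 calls from p=6 down to ≤0.

Answer: 4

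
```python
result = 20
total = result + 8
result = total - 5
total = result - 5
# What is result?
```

Trace:
`result = 20` → result = 20
`total = result + 8` → total = 28
`result = total - 5` → result = 23
`total = result - 5` → total = 18
So result = 23

Answer: 23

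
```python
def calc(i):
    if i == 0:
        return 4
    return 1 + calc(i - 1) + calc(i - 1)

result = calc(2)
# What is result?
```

calc(i) = 1 + 2·calc(i-1), calc(0)=4. Closed form: (4+1)·2^2 - 1 = 19.

Answer: 19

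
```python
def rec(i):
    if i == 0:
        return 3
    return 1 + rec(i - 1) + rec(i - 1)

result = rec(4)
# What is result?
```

rec(i) = 1 + 2·rec(i-1), rec(0)=3. Closed form: (3+1)·2^4 - 1 = 63.

Answer: 63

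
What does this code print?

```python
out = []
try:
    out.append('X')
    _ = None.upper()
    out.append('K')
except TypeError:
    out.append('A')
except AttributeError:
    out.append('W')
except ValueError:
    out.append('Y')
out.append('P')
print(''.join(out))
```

Execution trace: 'X' (try body) → 'W' (except AttributeError) → 'P' (after the try/except). Output: XWP

Answer: XWP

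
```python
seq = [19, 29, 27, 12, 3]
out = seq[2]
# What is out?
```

Trace:
`seq = [19, 29, 27, 12, 3]` → seq = [19, 29, 27, 12, 3]
`out = seq[2]` → out = 27
So out = 27

Answer: 27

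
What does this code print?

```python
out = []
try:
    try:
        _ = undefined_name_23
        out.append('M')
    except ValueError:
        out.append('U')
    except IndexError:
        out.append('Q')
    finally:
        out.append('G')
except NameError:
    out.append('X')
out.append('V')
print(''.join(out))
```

Execution trace: 'G' (inner finally) → 'X' (outer except NameError) → 'V' (after the try/except). Output: GXV

Answer: GXV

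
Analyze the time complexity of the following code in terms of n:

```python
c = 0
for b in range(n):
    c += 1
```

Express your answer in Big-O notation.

Each loop level contributes: n. Multiplying the contributions gives O(n).

Answer: O(n)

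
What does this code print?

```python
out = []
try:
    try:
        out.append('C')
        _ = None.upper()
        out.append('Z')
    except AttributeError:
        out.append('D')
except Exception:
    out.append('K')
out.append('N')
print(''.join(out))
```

Execution trace: 'C' (inner try body) → 'D' (inner except AttributeError) → 'N' (after the try/except). Output: CDN

Answer: CDN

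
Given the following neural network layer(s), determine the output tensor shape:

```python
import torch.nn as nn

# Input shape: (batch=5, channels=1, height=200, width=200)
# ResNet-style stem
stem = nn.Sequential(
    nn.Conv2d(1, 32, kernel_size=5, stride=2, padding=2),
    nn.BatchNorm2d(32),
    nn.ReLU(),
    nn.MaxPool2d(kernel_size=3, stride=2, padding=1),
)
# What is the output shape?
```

Input: (5, 1, 200, 200) -> after Conv2d 5x5 stride=2: (5, 32, 100, 100) -> Output: (5, 32, 50, 50)

Answer: (5, 32, 50, 50)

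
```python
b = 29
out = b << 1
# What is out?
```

Trace:
`b = 29` → b = 29
`out = b << 1` → out = 58
So out = 58

Answer: 58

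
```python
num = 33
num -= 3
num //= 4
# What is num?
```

Trace:
`num = 33` → num = 33
`num -= 3` → num = 30
`num //= 4` → num = 7
So num = 7

Answer: 7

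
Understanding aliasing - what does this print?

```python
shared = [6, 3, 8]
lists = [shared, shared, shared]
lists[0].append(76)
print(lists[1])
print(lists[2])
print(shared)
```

Key concept: list of same reference.
Step by step:
`shared = [6, 3, 8]` → shared = [6, 3, 8]
`lists = [shared, shared, shared]` → lists = [[6, 3, 8], [6, 3, 8], [6, 3, 8]]
`lists[0].append(76)` → shared = [6, 3, 8, 76]; lists = [[6, 3, 8, 76], [6, 3, 8, 76], [6, 3, 8, 76]]
`print(lists[1])` → prints [6, 3, 8, 76]
`print(lists[2])` → prints [6, 3, 8, 76]
`print(shared)` → prints [6, 3, 8, 76]

Answer:
[6, 3, 8, 76]
[6, 3, 8, 76]
[6, 3, 8, 76]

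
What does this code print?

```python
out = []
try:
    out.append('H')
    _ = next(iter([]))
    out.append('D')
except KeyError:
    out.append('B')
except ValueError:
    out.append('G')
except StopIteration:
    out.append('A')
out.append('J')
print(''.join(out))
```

Execution trace: 'H' (try body) → 'A' (except StopIteration) → 'J' (after the try/except). Output: HAJ

Answer: HAJ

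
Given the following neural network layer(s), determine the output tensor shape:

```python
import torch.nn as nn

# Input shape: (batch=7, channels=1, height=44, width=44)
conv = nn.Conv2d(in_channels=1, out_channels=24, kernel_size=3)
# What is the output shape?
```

Input: (7, 1, 44, 44) -> Output: (7, 24, 42, 42)

Answer: (7, 24, 42, 42)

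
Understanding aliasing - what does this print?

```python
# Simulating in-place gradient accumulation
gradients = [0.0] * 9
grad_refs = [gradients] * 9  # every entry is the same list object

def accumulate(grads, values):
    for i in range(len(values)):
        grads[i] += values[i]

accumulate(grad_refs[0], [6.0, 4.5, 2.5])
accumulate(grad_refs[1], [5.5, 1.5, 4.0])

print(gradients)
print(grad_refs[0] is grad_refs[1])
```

Key concept: gradient accumulation aliasing.
Step by step:
`gradients = [0.0] * 9` → gradients = [0.0, 0.0, 0.0, 0.0, 0.0, 0.0, 0.0, 0.0, 0.0]
`grad_refs = [gradients] * 9` → grad_refs = [[0.0, 0.0, 0.0, 0.0, 0.0, 0.0, 0.0, 0.0, 0.0], [0.0, 0.0, 0.0, 0.0, 0.0, 0.0, 0.0, 0.0, 0.0], [0.0, 0.0, 0.0, 0.0, 0.0, 0.0, 0.0, 0.0, 0.0], [0.0, 0.0, 0.0, 0.0, 0.0, 0.0, 0.0, 0.0, 0.0], [0.0, 0.0, 0.0, 0.0, 0.0, 0.0, 0.0, 0.0, 0.0], [0.0, 0.0, 0.0, 0.0, 0.0, 0.0, 0.0, 0.0, 0.0], [0.0, 0.0, 0.0, 0.0, 0.0, 0.0, 0.0, 0.0, 0.0], [0.0, 0.0, 0.0, 0.0, 0.0, 0.0, 0.0, 0.0, 0.0], [0.0, 0.0, 0.0, 0.0, 0.0, 0.0, 0.0, 0.0, 0.0]]
`accumulate(grad_refs[0], [6.0, 4.5, 2.5])` → gradients = [6.0, 4.5, 2.5, 0.0, 0.0, 0.0, 0.0, 0.0, 0.0]; grad_refs = [[6.0, 4.5, 2.5, 0.0, 0.0, 0.0, 0.0, 0.0, 0.0], [6.0, 4.5, 2.5, 0.0, 0.0, 0.0, 0.0, 0.0, 0.0], [6.0, 4.5, 2.5, 0.0, 0.0, 0.0, 0.0, 0.0, 0.0], [6.0, 4.5, 2.5, 0.0, 0.0, 0.0, 0.0, 0.0, 0.0], [6.0, 4.5, 2.5, 0.0, 0.0, 0.0, 0.0, 0.0, 0.0], [6.0, 4.5, 2.5, 0.0, 0.0, 0.0, 0.0, 0.0, 0.0], [6.0, 4.5, 2.5, 0.0, 0.0, 0.0, 0.0, 0.0, 0.0], [6.0, 4.5, 2.5, 0.0, 0.0, 0.0, 0.0, 0.0, 0.0], [6.0, 4.5, 2.5, 0.0, 0.0, 0.0, 0.0, 0.0, 0.0]]
`accumulate(grad_refs[1], [5.5, 1.5, 4.0])` → gradients = [11.5, 6.0, 6.5, 0.0, 0.0, 0.0, 0.0, 0.0, 0.0]; grad_refs = [[11.5, 6.0, 6.5, 0.0, 0.0, 0.0, 0.0, 0.0, 0.0], [11.5, 6.0, 6.5, 0.0, 0.0, 0.0, 0.0, 0.0, 0.0], [11.5, 6.0, 6.5, 0.0, 0.0, 0.0, 0.0, 0.0, 0.0], [11.5, 6.0, 6.5, 0.0, 0.0, 0.0, 0.0, 0.0, 0.0], [11.5, 6.0, 6.5, 0.0, 0.0, 0.0, 0.0, 0.0, 0.0], [11.5, 6.0, 6.5, 0.0, 0.0, 0.0, 0.0, 0.0, 0.0], [11.5, 6.0, 6.5, 0.0, 0.0, 0.0, 0.0, 0.0, 0.0], [11.5, 6.0, 6.5, 0.0, 0.0, 0.0, 0.0, 0.0, 0.0], [11.5, 6.0, 6.5, 0.0, 0.0, 0.0, 0.0, 0.0, 0.0]]
`print(gradients)` → prints [11.5, 6.0, 6.5, 0.0, 0.0, 0.0, 0.0, 0.0, 0.0]
`print(grad_refs[0] is grad_refs[1])` → prints True

Answer:
[11.5, 6.0, 6.5, 0.0, 0.0, 0.0, 0.0, 0.0, 0.0]
True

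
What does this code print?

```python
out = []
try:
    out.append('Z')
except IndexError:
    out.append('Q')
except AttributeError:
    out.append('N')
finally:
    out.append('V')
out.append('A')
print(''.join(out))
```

Execution trace: 'Z' (try body, no exception) → 'V' (finally) → 'A' (after the try/except). Output: ZVA

Answer: ZVA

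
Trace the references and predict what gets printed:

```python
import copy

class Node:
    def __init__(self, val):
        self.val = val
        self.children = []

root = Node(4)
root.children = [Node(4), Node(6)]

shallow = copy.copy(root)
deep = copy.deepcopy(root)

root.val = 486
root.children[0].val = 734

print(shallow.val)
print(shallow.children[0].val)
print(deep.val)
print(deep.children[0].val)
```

Key concept: deep copy with custom objects.
Step by step:
`root = Node(4)` → root = Node(val=4, children=[])
`root.children = [Node(4), Node(6)]` → root = Node(val=4, children=[Node(val=4, children=[]), Node(val=6, children=[])])
`shallow = copy.copy(root)` → shallow = Node(val=4, children=[Node(val=4, children=[]), Node(val=6, children=[])])
`deep = copy.deepcopy(root)` → deep = Node(val=4, children=[Node(val=4, children=[]), Node(val=6, children=[])])
`root.val = 486` → root = Node(val=486, children=[Node(val=4, children=[]), Node(val=6, children=[])])
`root.children[0].val = 734` → root = Node(val=486, children=[Node(val=734, children=[]), Node(val=6, children=[])]); shallow = Node(val=4, children=[Node(val=734, children=[]), Node(val=6, children=[])])
`print(shallow.val)` → prints 4
`print(shallow.children[0].val)` → prints 734
`print(deep.val)` → prints 4
`print(deep.children[0].val)` → prints 4

Answer:
4
734
4
4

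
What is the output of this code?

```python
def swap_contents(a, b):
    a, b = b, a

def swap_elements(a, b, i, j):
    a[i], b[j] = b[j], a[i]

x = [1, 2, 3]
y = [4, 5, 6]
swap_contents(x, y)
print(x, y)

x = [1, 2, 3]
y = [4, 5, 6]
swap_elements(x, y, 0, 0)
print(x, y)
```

Key concept: parameter rebinding vs mutation.
Step by step:
`x = [1, 2, 3]` → x = [1, 2, 3]
`y = [4, 5, 6]` → y = [4, 5, 6]
`swap_contents(x, y)` → no visible change to tracked variables
`print(x, y)` → prints [1, 2, 3] [4, 5, 6]
`x = [1, 2, 3]` → x = [1, 2, 3]
`y = [4, 5, 6]` → y = [4, 5, 6]
`swap_elements(x, y, 0, 0)` → x = [4, 2, 3]; y = [1, 5, 6]
`print(x, y)` → prints [4, 2, 3] [1, 5, 6]

Answer:
[1, 2, 3] [4, 5, 6]
[4, 2, 3] [1, 5, 6]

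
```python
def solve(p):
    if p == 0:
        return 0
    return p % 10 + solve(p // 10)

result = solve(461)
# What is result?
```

Sum of digits of 461: 1 + 6 + 4 = 11

Answer: 11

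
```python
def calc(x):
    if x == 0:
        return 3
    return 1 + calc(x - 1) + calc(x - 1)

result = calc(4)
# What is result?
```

calc(x) = 1 + 2·calc(x-1), calc(0)=3. Closed form: (3+1)·2^4 - 1 = 63.

Answer: 63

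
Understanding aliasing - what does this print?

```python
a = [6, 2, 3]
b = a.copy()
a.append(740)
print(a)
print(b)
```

Key concept: list.copy() creates independent copy.
Step by step:
`a = [6, 2, 3]` → a = [6, 2, 3]
`b = a.copy()` → b = [6, 2, 3]
`a.append(740)` → a = [6, 2, 3, 740]
`print(a)` → prints [6, 2, 3, 740]
`print(b)` → prints [6, 2, 3]

Answer:
[6, 2, 3, 740]
[6, 2, 3]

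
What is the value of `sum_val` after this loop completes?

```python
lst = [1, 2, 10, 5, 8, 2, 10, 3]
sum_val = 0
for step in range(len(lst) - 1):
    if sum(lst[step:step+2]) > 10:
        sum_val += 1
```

Count windows with sum > 10
`sum_val` takes the values: 0 → 1 → 2 → 3 → 4 → 5

Answer: 5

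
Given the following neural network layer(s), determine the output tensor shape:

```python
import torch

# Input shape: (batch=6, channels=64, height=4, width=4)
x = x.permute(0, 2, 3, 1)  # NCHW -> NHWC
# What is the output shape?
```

Input: (6, 64, 4, 4) -> Output: (6, 4, 4, 64)

Answer: (6, 4, 4, 64)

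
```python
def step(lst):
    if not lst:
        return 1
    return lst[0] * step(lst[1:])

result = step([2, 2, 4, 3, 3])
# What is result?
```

Product over [2, 2, 4, 3, 3] = 2 * 2 * 4 * 3 * 3 = 144

Answer: 144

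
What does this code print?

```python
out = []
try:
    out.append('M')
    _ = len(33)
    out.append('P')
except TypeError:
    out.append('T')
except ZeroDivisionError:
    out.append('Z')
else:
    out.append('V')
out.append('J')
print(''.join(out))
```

Execution trace: 'M' (try body) → 'T' (except TypeError) → 'J' (after the try/except). Output: MTJ

Answer: MTJ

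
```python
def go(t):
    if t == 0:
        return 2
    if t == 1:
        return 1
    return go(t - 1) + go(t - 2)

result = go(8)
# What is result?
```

Build up from base cases: go(0)=2, go(1)=1, go(2)=3, go(3)=4, go(4)=7, go(5)=11, go(6)=18, ..., go(8)=47

Answer: 47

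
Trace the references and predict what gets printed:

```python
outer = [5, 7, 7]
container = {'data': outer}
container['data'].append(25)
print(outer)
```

Key concept: dict holds reference to list.
Step by step:
`outer = [5, 7, 7]` → outer = [5, 7, 7]
`container = {'data': outer}` → container = {'data': [5, 7, 7]}
`container['data'].append(25)` → outer = [5, 7, 7, 25]; container = {'data': [5, 7, 7, 25]}
`print(outer)` → prints [5, 7, 7, 25]

Answer: [5, 7, 7, 25]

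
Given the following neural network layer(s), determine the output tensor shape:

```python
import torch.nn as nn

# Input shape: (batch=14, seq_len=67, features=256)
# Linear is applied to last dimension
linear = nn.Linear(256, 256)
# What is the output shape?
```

Input: (14, 67, 256) -> Output: (14, 67, 256)

Answer: (14, 67, 256)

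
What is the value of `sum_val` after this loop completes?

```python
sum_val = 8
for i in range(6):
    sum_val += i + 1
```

Start at 8, add 1 to 6 = 29
`sum_val` takes the values: 8 → 9 → 11 → 14 → 18 → 23 → 29

Answer: 29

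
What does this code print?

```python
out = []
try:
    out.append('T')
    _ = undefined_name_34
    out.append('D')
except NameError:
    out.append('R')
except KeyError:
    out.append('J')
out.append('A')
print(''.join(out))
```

Execution trace: 'T' (try body) → 'R' (except NameError) → 'A' (after the try/except). Output: TRA

Answer: TRA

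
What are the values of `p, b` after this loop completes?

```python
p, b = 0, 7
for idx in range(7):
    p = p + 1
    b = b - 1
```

p goes 0→7, b goes 7→0
`p, b` takes the values: (0, 7) → (1, 7) → (1, 6) → (2, 6) → (2, 5) → (3, 5) → (3, 4) → (4, 4) → (4, 3) → (5, 3) → (5, 2) → (6, 2) → (6, 1) → (7, 1) → (7, 0)

Answer: 7, 0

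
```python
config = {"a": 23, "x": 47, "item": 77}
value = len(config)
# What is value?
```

Trace:
`config = {"a": 23, "x": 47, "item": 77}` → config = {'a': 23, 'x': 47, 'item': 77}
`value = len(config)` → value = 3
So value = 3

Answer: 3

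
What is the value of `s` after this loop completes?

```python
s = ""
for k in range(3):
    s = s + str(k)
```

Concatenate digits 0 to 2
`s` takes the values: "" → "0" → "01" → "012"

Answer: "012"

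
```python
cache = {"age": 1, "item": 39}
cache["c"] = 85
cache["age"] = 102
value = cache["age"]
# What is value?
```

Trace:
`cache = {"age": 1, "item": 39}` → cache = {'age': 1, 'item': 39}
`cache["c"] = 85` → cache = {'age': 1, 'item': 39, 'c': 85}
`cache["age"] = 102` → cache = {'age': 102, 'item': 39, 'c': 85}
`value = cache["age"]` → value = 102
So value = 102

Answer: 102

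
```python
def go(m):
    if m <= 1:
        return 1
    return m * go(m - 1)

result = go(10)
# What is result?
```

go(10) = 10 * 9 * 8 * 7 * 6 * 5 * 4 * 3 * 2 * 1 = 3628800

Answer: 3628800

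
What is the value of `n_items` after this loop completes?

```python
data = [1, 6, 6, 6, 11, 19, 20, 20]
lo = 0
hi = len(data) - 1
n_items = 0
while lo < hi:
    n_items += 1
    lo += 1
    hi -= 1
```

Iterations until pointers meet (list length 8)
`n_items` takes the values: 0 → 1 → 2 → 3 → 4

Answer: 4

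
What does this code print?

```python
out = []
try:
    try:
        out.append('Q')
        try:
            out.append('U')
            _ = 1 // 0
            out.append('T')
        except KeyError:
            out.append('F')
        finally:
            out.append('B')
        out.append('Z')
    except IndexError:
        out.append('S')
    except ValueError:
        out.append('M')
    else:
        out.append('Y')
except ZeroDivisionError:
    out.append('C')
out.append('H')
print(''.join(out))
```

Execution trace: 'Q' (try body) → 'U' (inner try body) → 'B' (inner finally) → 'C' (outer except ZeroDivisionError) → 'H' (after the try/except). Output: QUBCH

Answer: QUBCH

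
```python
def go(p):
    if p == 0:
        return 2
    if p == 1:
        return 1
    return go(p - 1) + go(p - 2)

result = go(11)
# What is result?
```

Build up from base cases: go(0)=2, go(1)=1, go(2)=3, go(3)=4, go(4)=7, go(5)=11, go(6)=18, ..., go(11)=199

Answer: 199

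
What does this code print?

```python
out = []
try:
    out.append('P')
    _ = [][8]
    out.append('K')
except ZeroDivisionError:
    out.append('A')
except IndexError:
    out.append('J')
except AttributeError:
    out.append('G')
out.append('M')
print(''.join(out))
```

Execution trace: 'P' (try body) → 'J' (except IndexError) → 'M' (after the try/except). Output: PJM

Answer: PJM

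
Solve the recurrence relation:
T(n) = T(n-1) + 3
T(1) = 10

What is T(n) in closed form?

Unrolling: T(n) = T(1) + 3·(n-1) = 10 + 3(n-1) = 3n + 7.

Answer: T(n) = 3n + 7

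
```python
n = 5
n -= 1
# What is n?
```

Trace:
`n = 5` → n = 5
`n -= 1` → n = 4
So n = 4

Answer: 4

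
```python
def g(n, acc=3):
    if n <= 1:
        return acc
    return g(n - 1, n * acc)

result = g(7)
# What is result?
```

Accumulator trace (n, acc): (7, 3) -> (6, 21) -> (5, 126) -> (4, 630) -> (3, 2520) -> (2, 7560) -> (1, 15120) -> return 15120

Answer: 15120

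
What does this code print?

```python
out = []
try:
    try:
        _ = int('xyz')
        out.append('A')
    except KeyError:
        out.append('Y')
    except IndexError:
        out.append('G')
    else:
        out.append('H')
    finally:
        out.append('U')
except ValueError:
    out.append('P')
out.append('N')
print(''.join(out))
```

Execution trace: 'U' (finally) → 'P' (outer except ValueError) → 'N' (after the try/except). Output: UPN

Answer: UPN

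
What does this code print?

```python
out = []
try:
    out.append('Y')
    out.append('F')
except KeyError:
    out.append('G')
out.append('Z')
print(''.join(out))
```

Execution trace: 'Y' (try body) → 'F' (try body, no exception) → 'Z' (after the try/except). Output: YFZ

Answer: YFZ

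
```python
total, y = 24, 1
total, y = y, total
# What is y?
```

Trace:
`total, y = 24, 1` → total = 24; y = 1
`total, y = y, total` → total = 1; y = 24
So y = 24

Answer: 24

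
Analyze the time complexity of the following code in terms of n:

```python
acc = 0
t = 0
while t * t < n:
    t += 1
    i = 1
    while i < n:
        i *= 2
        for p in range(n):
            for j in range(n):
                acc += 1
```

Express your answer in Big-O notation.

Each loop level contributes: √n × log n × n × n. Multiplying the contributions gives O(n^2√n log n).

Answer: O(n^2√n log n)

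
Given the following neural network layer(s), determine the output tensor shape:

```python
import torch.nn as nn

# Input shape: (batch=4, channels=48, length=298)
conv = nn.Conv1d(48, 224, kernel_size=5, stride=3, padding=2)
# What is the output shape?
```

Input: (4, 48, 298) -> Output: (4, 224, 100)

Answer: (4, 224, 100)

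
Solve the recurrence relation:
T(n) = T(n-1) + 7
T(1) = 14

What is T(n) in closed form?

Unrolling: T(n) = T(1) + 7·(n-1) = 14 + 7(n-1) = 7n + 7.

Answer: T(n) = 7n + 7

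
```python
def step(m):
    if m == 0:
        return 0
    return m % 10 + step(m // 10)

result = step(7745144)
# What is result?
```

Sum of digits of 7745144: 4 + 4 + 1 + 5 + 4 + 7 + 7 = 32

Answer: 32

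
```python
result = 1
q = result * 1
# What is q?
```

Trace:
`result = 1` → result = 1
`q = result * 1` → q = 1
So q = 1

Answer: 1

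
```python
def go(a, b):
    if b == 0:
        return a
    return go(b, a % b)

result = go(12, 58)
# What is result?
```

go(12, 58) -> go(58, 12) -> go(12, 10) -> go(10, 2) -> go(2, 0) -> 2

Answer: 2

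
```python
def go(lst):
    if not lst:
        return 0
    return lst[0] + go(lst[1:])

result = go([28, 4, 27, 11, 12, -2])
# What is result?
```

28 + 4 + 27 + 11 + 12 + (-2) + 0 = 80

Answer: 80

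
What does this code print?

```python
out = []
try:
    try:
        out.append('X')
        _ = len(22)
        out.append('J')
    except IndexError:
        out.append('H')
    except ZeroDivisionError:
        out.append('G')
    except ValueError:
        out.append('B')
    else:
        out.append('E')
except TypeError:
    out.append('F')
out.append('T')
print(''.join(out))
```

Execution trace: 'X' (try body) → 'F' (outer except TypeError) → 'T' (after the try/except). Output: XFT

Answer: XFT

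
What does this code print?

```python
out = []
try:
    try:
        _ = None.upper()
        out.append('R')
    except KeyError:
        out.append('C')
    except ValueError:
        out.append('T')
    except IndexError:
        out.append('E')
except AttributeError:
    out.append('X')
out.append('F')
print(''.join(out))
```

Execution trace: 'X' (outer except AttributeError) → 'F' (after the try/except). Output: XF

Answer: XF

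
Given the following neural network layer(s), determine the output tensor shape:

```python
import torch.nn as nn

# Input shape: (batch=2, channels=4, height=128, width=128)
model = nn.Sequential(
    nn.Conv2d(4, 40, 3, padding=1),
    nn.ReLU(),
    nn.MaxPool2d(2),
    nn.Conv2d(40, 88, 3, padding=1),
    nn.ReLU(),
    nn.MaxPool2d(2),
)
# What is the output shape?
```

Input: (2, 4, 128, 128) -> after first Conv2d: (2, 40, 128, 128) -> after first MaxPool2d: (2, 40, 64, 64) -> after second Conv2d: (2, 88, 64, 64) -> Output: (2, 88, 32, 32)

Answer: (2, 88, 32, 32)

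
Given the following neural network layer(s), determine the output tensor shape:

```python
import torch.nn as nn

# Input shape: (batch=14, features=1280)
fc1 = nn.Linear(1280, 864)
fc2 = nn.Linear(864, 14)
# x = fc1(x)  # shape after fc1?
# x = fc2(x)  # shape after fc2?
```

Input: (14, 1280) -> after fc1: (14, 864) -> Output: (14, 14)

Answer: (14, 14)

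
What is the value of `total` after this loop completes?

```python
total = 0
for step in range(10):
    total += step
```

Sum of 0 to 9 = 45
`total` takes the values: 0 → 1 → 3 → 6 → 10 → 15 → 21 → 28 → 36 → 45

Answer: 45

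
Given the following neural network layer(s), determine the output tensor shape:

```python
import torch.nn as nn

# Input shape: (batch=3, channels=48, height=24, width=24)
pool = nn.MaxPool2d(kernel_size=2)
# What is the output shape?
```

Input: (3, 48, 24, 24) -> Output: (3, 48, 12, 12)

Answer: (3, 48, 12, 12)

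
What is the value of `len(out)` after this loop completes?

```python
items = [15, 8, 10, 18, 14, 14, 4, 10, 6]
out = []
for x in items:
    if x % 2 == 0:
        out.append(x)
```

Count even numbers in [15, 8, 10, 18, 14, 14, 4, 10, 6]
`out` takes the values: [] → [8] → [8, 10] → [8, 10, 18] → [8, 10, 18, 14] → [8, 10, 18, 14, 14] → [8, 10, 18, 14, 14, 4] → [8, 10, 18, 14, 14, 4, 10] → [8, 10, 18, 14, 14, 4, 10, 6]
So `len(out)` = 8

Answer: 8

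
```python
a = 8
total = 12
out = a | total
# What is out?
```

Trace:
`a = 8` → a = 8
`total = 12` → total = 12
`out = a | total` → out = 12
So out = 12

Answer: 12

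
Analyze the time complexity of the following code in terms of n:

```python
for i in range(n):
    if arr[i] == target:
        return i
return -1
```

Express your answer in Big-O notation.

This is Linear search in an array. Time complexity: O(n).

Answer: O(n)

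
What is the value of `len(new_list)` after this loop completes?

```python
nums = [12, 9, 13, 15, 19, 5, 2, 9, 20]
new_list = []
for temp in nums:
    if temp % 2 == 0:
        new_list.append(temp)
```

Count even numbers in [12, 9, 13, 15, 19, 5, 2, 9, 20]
`new_list` takes the values: [] → [12] → [12, 2] → [12, 2, 20]
So `len(new_list)` = 3

Answer: 3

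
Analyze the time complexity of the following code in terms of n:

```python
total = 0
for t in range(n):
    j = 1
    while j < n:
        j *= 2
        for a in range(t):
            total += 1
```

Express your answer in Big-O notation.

Each loop level contributes: n × log n × n. Multiplying the contributions gives O(n^2 log n).

Answer: O(n^2 log n)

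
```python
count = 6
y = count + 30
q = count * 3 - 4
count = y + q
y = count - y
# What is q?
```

Trace:
`count = 6` → count = 6
`y = count + 30` → y = 36
`q = count * 3 - 4` → q = 14
`count = y + q` → count = 50
`y = count - y` → y = 14
So q = 14

Answer: 14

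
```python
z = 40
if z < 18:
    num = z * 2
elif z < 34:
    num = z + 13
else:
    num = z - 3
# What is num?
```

Trace:
`z = 40` → z = 40
`if z < 18: ...` → z < 18 is False, z < 34 is False, take else branch → num = 37
So num = 37

Answer: 37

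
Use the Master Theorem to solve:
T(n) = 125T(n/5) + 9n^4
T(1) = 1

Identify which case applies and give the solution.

a=125, b=5, f(n)=9n^4. log_5(125) = 3. Since c=4 > 3 and the regularity condition holds (125(n/5)^4 = (125/5^4)n^4 with 125/5^4 < 1), Case 3 applies: T(n) = Θ(f(n)) = O(n^4).

Answer: O(n^4) - Case 3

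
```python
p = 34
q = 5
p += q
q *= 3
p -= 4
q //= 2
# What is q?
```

Trace:
`p = 34` → p = 34
`q = 5` → q = 5
`p += q` → p = 39
`q *= 3` → q = 15
`p -= 4` → p = 35
`q //= 2` → q = 7
So q = 7

Answer: 7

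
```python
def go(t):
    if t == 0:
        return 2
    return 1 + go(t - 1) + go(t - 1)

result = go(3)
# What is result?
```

go(t) = 1 + 2·go(t-1), go(0)=2. Closed form: (2+1)·2^3 - 1 = 23.

Answer: 23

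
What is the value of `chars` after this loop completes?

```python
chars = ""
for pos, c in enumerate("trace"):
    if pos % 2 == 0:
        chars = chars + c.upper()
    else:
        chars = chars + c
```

Uppercase even positions in 'trace'
`chars` takes the values: "" → "T" → "Tr" → "TrA" → "TrAc" → "TrAcE"

Answer: "TrAcE"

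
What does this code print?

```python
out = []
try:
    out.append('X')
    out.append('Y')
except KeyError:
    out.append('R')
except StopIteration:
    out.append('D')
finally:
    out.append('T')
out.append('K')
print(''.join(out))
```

Execution trace: 'X' (try body) → 'Y' (try body, no exception) → 'T' (finally) → 'K' (after the try/except). Output: XYTK

Answer: XYTK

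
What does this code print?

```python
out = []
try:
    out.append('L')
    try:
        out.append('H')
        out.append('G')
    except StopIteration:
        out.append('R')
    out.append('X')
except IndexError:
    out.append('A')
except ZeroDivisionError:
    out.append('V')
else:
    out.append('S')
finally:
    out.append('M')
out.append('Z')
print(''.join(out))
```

Execution trace: 'L' (try body) → 'H' (inner try body) → 'G' (inner try body, no exception) → 'X' (try body, no exception) → 'S' (else) → 'M' (finally) → 'Z' (after the try/except). Output: LHGXSMZ

Answer: LHGXSMZ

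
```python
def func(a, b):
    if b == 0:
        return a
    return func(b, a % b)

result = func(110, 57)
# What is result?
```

func(110, 57) -> func(57, 53) -> func(53, 4) -> func(4, 1) -> func(1, 0) -> 1

Answer: 1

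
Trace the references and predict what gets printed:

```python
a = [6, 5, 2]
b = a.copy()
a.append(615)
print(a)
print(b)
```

Key concept: list.copy() creates independent copy.
Step by step:
`a = [6, 5, 2]` → a = [6, 5, 2]
`b = a.copy()` → b = [6, 5, 2]
`a.append(615)` → a = [6, 5, 2, 615]
`print(a)` → prints [6, 5, 2, 615]
`print(b)` → prints [6, 5, 2]

Answer:
[6, 5, 2, 615]
[6, 5, 2]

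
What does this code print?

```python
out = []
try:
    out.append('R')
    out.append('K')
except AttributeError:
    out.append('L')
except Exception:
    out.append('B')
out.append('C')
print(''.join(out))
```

Execution trace: 'R' (try body) → 'K' (try body, no exception) → 'C' (after the try/except). Output: RKC

Answer: RKC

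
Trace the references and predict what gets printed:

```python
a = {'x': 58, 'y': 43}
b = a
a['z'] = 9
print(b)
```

Key concept: dict aliasing.
Step by step:
`a = {'x': 58, 'y': 43}` → a = {'x': 58, 'y': 43}
`b = a` → b = {'x': 58, 'y': 43} (same object as a)
`a['z'] = 9` → a = {'x': 58, 'y': 43, 'z': 9} (same object as b); b = {'x': 58, 'y': 43, 'z': 9} (same object as a)
`print(b)` → prints {'x': 58, 'y': 43, 'z': 9}

Answer: {'x': 58, 'y': 43, 'z': 9}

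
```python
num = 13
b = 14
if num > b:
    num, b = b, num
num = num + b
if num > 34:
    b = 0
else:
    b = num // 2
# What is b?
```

Trace:
`num = 13` → num = 13
`b = 14` → b = 14
`if num > b: ...` → num > b is False → no variable changes
`num = num + b` → num = 27
`if num > 34: ...` → num > 34 is False, take else branch → b = 13
So b = 13

Answer: 13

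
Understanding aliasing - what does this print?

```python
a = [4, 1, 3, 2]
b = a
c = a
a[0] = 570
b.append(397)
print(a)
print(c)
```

Key concept: multiple aliases.
Step by step:
`a = [4, 1, 3, 2]` → a = [4, 1, 3, 2]
`b = a` → b = [4, 1, 3, 2] (same object as a)
`c = a` → c = [4, 1, 3, 2] (same object as a, b)
`a[0] = 570` → a = [570, 1, 3, 2] (same object as b, c); b = [570, 1, 3, 2] (same object as a, c); c = [570, 1, 3, 2] (same object as a, b)
`b.append(397)` → a = [570, 1, 3, 2, 397] (same object as b, c); b = [570, 1, 3, 2, 397] (same object as a, c); c = [570, 1, 3, 2, 397] (same object as a, b)
`print(a)` → prints [570, 1, 3, 2, 397]
`print(c)` → prints [570, 1, 3, 2, 397]

Answer:
[570, 1, 3, 2, 397]
[570, 1, 3, 2, 397]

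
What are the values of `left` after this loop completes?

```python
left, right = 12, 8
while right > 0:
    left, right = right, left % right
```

GCD of 12 and 8
`left` takes the values: 12 → 8 → 4

Answer: 4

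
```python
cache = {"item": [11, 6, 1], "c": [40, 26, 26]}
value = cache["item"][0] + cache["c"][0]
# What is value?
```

Trace:
`cache = {"item": [11, 6, 1], "c": [40, 26, 26]}` → cache = {'item': [11, 6, 1], 'c': [40, 26, 26]}
`value = cache["item"][0] + cache["c"][0]` → value = 51
So value = 51

Answer: 51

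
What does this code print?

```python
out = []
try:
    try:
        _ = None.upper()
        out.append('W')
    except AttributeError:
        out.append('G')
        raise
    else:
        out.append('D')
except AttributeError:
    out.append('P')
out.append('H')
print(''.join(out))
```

Execution trace: 'G' (inner except AttributeError) → 'P' (outer except AttributeError) → 'H' (after the try/except). Output: GPH

Answer: GPH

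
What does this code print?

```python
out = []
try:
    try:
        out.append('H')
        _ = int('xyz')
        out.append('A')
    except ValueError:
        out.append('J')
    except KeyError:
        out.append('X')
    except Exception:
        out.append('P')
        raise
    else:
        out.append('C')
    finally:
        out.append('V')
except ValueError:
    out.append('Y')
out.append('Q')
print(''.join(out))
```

Execution trace: 'H' (inner try body) → 'J' (inner except ValueError) → 'V' (inner finally) → 'Q' (after the try/except). Output: HJVQ

Answer: HJVQ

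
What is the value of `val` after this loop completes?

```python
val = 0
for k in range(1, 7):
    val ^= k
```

XOR of 1 to 6
`val` takes the values: 0 → 1 → 3 → 0 → 4 → 1 → 7

Answer: 7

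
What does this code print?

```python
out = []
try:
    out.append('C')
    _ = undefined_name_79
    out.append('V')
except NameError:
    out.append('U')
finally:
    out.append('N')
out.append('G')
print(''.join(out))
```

Execution trace: 'C' (try body) → 'U' (except NameError) → 'N' (finally) → 'G' (after the try/except). Output: CUNG

Answer: CUNG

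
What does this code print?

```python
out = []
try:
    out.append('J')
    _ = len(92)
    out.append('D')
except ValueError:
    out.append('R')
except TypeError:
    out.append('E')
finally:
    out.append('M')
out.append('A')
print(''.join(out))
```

Execution trace: 'J' (try body) → 'E' (except TypeError) → 'M' (finally) → 'A' (after the try/except). Output: JEMA

Answer: JEMA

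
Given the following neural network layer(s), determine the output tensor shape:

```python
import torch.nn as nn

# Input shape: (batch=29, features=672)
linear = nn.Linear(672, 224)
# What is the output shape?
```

Input: (29, 672) -> Output: (29, 224)

Answer: (29, 224)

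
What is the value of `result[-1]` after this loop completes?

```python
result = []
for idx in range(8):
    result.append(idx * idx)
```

Last element of squares 0 to 7
`result` takes the values: [] → [0] → [0, 1] → [0, 1, 4] → [0, 1, 4, 9] → [0, 1, 4, 9, 16] → [0, 1, 4, 9, 16, 25] → [0, 1, 4, 9, 16, 25, 36] → [0, 1, 4, 9, 16, 25, 36, 49]
So `result[-1]` = 49

Answer: 49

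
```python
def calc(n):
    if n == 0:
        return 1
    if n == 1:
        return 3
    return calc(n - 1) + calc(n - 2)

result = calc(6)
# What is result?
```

Build up from base cases: calc(0)=1, calc(1)=3, calc(2)=4, calc(3)=7, calc(4)=11, calc(5)=18, calc(6)=29

Answer: 29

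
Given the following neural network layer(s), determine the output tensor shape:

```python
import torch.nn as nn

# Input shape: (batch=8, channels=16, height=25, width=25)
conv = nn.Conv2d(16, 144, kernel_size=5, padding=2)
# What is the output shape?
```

Input: (8, 16, 25, 25) -> Output: (8, 144, 25, 25)

Answer: (8, 144, 25, 25)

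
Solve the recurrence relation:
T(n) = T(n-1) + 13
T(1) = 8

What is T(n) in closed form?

Unrolling: T(n) = T(1) + 13·(n-1) = 8 + 13(n-1) = 13n - 5.

Answer: T(n) = 13n - 5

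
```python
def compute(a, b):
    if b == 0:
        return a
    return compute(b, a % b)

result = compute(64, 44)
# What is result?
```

compute(64, 44) -> compute(44, 20) -> compute(20, 4) -> compute(4, 0) -> 4

Answer: 4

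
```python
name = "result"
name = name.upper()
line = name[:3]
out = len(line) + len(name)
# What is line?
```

Trace:
`name = "result"` → name = 'result'
`name = name.upper()` → name = 'RESULT'
`line = name[:3]` → line = 'RES'
`out = len(line) + len(name)` → out = 9
So line = 'RES'

Answer: 'RES'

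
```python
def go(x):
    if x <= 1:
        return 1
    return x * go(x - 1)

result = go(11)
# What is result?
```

go(11) = 11 * 10 * 9 * 8 * 7 * 6 * 5 * 4 * 3 * 2 * 1 = 39916800

Answer: 39916800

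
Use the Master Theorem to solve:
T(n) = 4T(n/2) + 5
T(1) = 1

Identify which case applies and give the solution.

a=4, b=2, f(n)=5. log_2(4) = 2. Since c=0 < 2, Case 1 applies: T(n) = Θ(n^log_b(a)) = O(n^2).

Answer: O(n^2) - Case 1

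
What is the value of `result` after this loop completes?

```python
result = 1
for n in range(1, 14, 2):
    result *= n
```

Product of 1, 3, 5, ... up to 13
`result` takes the values: 1 → 3 → 15 → 105 → 945 → 10395 → 135135

Answer: 135135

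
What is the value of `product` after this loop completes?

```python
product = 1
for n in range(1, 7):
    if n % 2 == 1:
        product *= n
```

Product of odd numbers 1 to 6
`product` takes the values: 1 → 3 → 15

Answer: 15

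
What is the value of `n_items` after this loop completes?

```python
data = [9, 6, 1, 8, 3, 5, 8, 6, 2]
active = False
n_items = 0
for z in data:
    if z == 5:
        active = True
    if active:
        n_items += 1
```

Count elements after first 5 in [9, 6, 1, 8, 3, 5, 8, 6, 2]
`n_items` takes the values: 0 → 1 → 2 → 3 → 4

Answer: 4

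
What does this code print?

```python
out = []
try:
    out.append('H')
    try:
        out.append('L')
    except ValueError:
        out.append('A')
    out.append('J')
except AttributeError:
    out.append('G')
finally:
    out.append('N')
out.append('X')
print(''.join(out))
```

Execution trace: 'H' (try body) → 'L' (inner try body, no exception) → 'J' (try body, no exception) → 'N' (finally) → 'X' (after the try/except). Output: HLJNX

Answer: HLJNX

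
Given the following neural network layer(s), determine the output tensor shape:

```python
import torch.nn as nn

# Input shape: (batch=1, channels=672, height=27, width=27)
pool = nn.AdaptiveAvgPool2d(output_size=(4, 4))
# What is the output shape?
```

Input: (1, 672, 27, 27) -> Output: (1, 672, 4, 4)

Answer: (1, 672, 4, 4)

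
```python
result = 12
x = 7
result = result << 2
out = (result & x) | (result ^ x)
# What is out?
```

Trace:
`result = 12` → result = 12
`x = 7` → x = 7
`result = result << 2` → result = 48
`out = (result & x) | (result ^ x)` → out = 55
So out = 55

Answer: 55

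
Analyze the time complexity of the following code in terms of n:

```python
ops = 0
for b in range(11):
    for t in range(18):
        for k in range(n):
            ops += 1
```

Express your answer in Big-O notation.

Each loop level contributes: 1 × 1 × n. Multiplying the contributions gives O(n).

Answer: O(n)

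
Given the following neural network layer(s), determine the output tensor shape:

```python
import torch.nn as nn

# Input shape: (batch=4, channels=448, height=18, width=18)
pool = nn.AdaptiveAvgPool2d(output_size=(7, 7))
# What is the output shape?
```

Input: (4, 448, 18, 18) -> Output: (4, 448, 7, 7)

Answer: (4, 448, 7, 7)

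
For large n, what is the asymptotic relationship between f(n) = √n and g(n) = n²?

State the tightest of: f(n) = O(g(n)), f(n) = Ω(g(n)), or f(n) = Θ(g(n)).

√n vs n²: f(n) = O(g(n)) but not Ω(g(n)) — n² grows strictly faster than √n.

Answer: f(n) = O(g(n)) but not Ω(g(n)) — n² grows strictly faster than √n.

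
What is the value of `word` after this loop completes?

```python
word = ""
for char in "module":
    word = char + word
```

Reverse 'module'
`word` takes the values: "" → "m" → "om" → "dom" → "udom" → "ludom" → "eludom"

Answer: "eludom"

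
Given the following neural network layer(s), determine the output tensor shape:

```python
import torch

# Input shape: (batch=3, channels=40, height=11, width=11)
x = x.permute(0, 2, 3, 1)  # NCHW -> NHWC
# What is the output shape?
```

Input: (3, 40, 11, 11) -> Output: (3, 11, 11, 40)

Answer: (3, 11, 11, 40)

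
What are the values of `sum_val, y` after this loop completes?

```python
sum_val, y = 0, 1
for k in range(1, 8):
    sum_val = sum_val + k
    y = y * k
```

Sum and factorial of 1 to 7
`sum_val, y` takes the values: (0, 1) → (1, 1) → (3, 1) → (3, 2) → (6, 2) → (6, 6) → (10, 6) → (10, 24) → (15, 24) → (15, 120) → (21, 120) → (21, 720) → (28, 720) → (28, 5040)

Answer: 28, 5040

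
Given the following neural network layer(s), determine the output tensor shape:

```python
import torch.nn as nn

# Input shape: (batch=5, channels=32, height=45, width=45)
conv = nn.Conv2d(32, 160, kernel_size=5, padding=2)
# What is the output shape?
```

Input: (5, 32, 45, 45) -> Output: (5, 160, 45, 45)

Answer: (5, 160, 45, 45)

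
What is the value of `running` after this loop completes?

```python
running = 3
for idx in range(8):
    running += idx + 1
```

Start at 3, add 1 to 8 = 39
`running` takes the values: 3 → 4 → 6 → 9 → 13 → 18 → 24 → 31 → 39

Answer: 39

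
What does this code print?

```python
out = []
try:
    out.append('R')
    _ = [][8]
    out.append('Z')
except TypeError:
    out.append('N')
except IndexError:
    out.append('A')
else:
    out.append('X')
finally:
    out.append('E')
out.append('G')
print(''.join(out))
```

Execution trace: 'R' (try body) → 'A' (except IndexError) → 'E' (finally) → 'G' (after the try/except). Output: RAEG

Answer: RAEG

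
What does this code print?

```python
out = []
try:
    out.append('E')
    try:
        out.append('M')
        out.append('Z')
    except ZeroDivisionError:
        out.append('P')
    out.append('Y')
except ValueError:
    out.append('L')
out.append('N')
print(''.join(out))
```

Execution trace: 'E' (try body) → 'M' (inner try body) → 'Z' (inner try body, no exception) → 'Y' (try body, no exception) → 'N' (after the try/except). Output: EMZYN

Answer: EMZYN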